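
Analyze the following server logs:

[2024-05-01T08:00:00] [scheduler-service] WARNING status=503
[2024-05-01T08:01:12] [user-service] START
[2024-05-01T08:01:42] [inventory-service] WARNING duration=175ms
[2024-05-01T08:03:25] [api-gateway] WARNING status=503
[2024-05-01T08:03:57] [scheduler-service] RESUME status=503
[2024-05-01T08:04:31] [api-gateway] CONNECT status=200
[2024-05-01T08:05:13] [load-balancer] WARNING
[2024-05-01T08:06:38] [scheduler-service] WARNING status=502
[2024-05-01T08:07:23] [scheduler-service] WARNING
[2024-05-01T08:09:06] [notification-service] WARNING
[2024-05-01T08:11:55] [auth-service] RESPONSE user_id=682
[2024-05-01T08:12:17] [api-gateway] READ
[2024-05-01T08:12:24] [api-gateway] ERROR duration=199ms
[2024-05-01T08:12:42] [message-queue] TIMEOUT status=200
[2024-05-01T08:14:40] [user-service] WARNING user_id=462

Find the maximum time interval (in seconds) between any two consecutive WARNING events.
334

To find the longest gap:

1. Extract all WARNING events in chronological order
2. Calculate time differences between consecutive events
3. Find the maximum difference
4. Longest gap: 334 seconds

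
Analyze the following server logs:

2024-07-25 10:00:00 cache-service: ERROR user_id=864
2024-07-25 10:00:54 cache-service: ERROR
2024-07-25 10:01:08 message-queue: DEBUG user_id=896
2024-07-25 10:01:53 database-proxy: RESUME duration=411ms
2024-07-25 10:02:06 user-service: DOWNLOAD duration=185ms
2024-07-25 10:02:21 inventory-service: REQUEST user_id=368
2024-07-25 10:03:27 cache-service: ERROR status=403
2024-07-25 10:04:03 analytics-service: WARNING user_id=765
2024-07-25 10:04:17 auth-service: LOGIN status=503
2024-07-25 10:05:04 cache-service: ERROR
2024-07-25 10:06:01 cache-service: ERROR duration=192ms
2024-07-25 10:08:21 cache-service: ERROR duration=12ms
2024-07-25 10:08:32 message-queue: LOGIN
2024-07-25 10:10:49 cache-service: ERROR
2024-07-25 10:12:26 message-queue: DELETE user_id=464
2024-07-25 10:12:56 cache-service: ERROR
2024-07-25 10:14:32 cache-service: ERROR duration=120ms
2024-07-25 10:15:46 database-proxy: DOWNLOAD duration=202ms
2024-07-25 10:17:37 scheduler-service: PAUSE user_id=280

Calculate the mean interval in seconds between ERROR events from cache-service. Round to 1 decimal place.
109.0

To calculate average interval:

1. Find all ERROR events for cache-service in order
2. Calculate time gaps between consecutive events
3. Compute mean of gaps: 872 / 8 = 109.0 seconds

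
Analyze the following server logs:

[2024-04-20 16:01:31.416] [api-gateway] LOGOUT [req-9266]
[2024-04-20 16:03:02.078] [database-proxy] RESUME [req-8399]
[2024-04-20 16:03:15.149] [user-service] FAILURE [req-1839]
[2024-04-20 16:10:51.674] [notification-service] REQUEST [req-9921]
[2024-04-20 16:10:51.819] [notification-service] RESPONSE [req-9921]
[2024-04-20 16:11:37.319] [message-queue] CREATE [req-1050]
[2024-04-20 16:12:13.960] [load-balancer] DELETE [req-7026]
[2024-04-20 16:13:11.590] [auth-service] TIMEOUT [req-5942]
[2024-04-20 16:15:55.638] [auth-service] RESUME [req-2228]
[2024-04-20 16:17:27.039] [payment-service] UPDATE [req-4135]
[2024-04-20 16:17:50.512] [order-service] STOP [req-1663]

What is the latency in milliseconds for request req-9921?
145

To calculate latency:

1. Find REQUEST with id req-9921: 2024-04-20 16:10:51.674
2. Find RESPONSE with id req-9921: 2024-04-20 16:10:51.819
3. Latency: 2024-04-20 16:10:51.819 - 2024-04-20 16:10:51.674 = 145ms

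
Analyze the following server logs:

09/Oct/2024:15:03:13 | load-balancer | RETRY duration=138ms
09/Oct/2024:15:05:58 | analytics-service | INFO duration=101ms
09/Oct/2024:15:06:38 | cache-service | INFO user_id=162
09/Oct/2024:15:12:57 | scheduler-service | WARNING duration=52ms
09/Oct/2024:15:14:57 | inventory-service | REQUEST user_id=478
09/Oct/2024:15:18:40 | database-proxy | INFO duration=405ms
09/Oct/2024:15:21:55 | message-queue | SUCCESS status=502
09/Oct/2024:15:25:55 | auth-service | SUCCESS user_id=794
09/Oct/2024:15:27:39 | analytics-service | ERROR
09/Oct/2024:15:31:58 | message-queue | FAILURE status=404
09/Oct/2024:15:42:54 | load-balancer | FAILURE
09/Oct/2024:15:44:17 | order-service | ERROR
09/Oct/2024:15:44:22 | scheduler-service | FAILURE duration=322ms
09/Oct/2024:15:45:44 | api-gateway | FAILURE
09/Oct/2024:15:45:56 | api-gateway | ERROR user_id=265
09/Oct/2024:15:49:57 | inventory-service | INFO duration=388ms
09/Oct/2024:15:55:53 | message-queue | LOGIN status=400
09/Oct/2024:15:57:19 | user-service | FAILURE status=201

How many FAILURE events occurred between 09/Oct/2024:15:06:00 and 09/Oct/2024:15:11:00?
0

To count events in the time window:

1. Window boundaries: 09/Oct/2024:15:06:00 to 09/Oct/2024:15:11:00
2. Filter for FAILURE events within this window
3. Count matching events: 0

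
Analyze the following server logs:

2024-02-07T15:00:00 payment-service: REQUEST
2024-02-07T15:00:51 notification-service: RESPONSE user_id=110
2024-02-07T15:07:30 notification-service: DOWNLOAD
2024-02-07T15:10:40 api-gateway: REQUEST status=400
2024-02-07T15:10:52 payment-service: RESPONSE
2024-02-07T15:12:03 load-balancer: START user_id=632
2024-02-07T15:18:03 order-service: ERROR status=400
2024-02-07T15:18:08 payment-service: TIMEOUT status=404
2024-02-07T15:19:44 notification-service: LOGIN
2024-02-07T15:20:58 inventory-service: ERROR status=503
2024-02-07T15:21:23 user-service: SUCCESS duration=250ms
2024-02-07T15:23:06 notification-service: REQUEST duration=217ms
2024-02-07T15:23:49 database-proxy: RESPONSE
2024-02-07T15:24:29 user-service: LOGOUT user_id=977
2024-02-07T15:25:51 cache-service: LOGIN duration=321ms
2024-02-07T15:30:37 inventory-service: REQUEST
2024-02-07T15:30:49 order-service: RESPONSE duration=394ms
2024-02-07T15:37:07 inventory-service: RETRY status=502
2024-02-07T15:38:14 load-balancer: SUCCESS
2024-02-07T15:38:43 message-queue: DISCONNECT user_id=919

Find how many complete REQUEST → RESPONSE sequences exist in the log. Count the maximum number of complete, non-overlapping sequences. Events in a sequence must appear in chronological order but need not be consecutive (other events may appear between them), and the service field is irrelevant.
4

To count sequences:

1. Look for pattern: REQUEST → RESPONSE
2. Greedily scan the log in chronological order, matching each sequence element in turn (ignoring service)
3. Each time the full pattern completes, increment the count and restart matching from the next event
4. Complete non-overlapping sequences found: 4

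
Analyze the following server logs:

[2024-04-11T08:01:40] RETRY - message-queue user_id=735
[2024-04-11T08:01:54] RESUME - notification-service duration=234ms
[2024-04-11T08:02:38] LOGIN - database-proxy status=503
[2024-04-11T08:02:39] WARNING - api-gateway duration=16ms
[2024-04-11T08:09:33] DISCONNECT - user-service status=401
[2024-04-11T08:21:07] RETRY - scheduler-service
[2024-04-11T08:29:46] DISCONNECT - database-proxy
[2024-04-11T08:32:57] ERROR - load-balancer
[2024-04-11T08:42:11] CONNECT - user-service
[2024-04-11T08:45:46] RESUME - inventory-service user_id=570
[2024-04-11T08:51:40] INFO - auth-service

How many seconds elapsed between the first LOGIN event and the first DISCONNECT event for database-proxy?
1628

To find the time between events:

1. Locate the first LOGIN event for database-proxy: 2024-04-11T08:02:38
2. Locate the first DISCONNECT event for database-proxy: 2024-04-11T08:29:46
3. Calculate the difference: 2024-04-11T08:29:46 - 2024-04-11T08:02:38 = 1628 seconds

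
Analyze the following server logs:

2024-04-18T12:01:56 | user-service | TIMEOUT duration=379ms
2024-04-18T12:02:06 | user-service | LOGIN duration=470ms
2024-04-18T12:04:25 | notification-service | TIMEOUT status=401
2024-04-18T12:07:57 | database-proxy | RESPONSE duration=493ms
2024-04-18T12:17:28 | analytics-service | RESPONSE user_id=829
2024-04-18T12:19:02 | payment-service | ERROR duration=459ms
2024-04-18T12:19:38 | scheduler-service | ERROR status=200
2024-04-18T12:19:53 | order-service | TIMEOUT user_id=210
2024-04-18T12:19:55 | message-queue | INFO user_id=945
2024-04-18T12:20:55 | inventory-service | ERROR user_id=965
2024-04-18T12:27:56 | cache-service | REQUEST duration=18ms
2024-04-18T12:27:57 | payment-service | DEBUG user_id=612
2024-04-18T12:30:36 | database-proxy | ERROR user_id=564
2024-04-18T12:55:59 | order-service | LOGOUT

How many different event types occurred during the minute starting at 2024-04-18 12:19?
3

To count unique event types:

1. Filter events in the minute starting at 2024-04-18 12:19
2. Extract event types from matching entries
3. Count unique types: 3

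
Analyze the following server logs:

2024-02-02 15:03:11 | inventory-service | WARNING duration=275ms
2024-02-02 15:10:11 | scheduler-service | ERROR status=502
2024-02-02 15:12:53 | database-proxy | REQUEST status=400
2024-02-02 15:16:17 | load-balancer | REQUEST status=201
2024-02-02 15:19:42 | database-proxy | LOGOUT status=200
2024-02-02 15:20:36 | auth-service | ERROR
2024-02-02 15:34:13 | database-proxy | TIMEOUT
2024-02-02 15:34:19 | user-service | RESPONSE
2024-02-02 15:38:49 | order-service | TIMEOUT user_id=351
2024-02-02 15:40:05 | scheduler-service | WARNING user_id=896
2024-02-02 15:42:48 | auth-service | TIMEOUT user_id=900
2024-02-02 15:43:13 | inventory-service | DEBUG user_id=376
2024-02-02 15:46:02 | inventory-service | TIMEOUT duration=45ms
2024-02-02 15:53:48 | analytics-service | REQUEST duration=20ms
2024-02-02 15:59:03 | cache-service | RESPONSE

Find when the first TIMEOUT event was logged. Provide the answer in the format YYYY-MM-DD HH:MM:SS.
2024-02-02 15:34:13

To find the first event:

1. Filter for all TIMEOUT events
2. Sort by timestamp
3. Select the first one
4. Timestamp: 2024-02-02 15:34:13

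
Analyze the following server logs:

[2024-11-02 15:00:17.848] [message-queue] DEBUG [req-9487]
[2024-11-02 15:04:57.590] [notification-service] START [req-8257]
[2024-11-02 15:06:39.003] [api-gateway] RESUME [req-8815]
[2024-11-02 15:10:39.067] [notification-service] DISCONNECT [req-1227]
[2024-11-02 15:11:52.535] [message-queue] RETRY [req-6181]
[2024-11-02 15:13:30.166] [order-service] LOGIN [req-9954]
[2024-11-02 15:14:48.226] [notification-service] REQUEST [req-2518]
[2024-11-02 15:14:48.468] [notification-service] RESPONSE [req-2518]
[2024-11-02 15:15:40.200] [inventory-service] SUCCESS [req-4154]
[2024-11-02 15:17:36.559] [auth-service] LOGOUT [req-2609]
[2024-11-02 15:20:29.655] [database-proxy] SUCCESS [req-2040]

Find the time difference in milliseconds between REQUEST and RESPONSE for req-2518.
242

To calculate latency:

1. Find REQUEST with id req-2518: 2024-11-02 15:14:48.226
2. Find RESPONSE with id req-2518: 2024-11-02 15:14:48.468
3. Latency: 2024-11-02 15:14:48.468 - 2024-11-02 15:14:48.226 = 242ms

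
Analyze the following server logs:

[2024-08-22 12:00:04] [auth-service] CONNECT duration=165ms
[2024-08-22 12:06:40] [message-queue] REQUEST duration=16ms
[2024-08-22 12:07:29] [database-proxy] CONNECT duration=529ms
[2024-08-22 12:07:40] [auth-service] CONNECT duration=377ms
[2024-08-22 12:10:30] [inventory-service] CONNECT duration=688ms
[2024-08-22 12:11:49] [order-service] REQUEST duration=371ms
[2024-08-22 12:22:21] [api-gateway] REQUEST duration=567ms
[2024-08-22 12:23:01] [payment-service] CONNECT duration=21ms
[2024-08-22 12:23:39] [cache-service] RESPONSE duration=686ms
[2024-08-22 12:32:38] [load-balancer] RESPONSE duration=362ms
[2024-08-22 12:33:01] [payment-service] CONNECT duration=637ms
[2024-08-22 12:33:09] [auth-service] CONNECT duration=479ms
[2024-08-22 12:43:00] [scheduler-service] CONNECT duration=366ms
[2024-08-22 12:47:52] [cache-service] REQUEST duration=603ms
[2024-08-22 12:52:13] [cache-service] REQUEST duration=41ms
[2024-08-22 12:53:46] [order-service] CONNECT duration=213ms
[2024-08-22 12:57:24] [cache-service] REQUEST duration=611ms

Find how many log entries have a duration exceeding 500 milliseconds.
7

To count timeouts:

1. Threshold: 500ms
2. Extract duration from each log entry
3. Count entries where duration > 500
4. Timeout count: 7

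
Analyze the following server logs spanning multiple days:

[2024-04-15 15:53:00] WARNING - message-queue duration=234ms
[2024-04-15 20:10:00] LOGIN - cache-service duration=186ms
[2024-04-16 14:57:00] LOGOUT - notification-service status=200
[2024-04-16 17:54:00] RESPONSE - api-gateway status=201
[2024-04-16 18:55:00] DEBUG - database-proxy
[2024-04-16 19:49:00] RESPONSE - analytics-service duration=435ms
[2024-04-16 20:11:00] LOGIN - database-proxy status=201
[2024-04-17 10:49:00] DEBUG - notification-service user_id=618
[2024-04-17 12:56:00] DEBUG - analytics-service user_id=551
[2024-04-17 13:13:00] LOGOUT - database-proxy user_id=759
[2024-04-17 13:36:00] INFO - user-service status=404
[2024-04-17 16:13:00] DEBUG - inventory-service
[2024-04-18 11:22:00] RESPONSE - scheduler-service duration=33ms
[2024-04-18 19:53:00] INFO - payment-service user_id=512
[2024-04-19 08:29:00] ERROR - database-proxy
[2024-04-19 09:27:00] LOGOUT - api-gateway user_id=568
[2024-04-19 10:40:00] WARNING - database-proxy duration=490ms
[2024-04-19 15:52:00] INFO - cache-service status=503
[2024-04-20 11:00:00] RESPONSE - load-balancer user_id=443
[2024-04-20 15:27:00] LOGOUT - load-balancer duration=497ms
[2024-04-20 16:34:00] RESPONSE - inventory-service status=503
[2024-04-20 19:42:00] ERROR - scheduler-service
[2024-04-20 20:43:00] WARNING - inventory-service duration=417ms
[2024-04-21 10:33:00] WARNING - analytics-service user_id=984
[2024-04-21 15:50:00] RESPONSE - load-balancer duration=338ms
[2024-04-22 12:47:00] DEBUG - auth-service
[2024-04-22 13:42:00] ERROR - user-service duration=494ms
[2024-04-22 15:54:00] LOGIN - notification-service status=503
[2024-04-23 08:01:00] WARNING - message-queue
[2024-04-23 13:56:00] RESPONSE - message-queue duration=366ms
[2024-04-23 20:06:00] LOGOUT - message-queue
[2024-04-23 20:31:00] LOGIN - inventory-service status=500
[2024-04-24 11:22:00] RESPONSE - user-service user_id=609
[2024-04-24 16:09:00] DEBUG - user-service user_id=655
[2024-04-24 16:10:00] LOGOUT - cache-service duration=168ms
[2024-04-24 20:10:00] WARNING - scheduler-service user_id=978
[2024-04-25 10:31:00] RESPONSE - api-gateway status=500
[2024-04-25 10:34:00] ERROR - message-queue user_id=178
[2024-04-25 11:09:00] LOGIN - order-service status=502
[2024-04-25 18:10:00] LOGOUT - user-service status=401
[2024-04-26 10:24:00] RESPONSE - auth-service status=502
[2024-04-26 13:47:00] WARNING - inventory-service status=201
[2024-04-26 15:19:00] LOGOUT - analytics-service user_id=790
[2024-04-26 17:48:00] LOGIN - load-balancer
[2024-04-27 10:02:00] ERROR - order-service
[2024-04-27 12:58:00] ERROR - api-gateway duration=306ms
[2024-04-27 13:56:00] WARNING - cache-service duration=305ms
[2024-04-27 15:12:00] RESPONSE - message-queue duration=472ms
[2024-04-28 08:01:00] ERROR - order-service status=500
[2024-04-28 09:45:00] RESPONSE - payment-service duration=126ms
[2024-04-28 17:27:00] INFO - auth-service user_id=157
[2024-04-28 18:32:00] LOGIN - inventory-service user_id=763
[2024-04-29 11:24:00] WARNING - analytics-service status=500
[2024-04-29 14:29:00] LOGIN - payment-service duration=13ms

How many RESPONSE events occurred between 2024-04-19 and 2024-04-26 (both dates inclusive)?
7

To filter by date range:

1. Date range: 2024-04-19 through 2024-04-26, both dates inclusive
2. Filter for RESPONSE events whose date falls in this range
3. Count matching events: 7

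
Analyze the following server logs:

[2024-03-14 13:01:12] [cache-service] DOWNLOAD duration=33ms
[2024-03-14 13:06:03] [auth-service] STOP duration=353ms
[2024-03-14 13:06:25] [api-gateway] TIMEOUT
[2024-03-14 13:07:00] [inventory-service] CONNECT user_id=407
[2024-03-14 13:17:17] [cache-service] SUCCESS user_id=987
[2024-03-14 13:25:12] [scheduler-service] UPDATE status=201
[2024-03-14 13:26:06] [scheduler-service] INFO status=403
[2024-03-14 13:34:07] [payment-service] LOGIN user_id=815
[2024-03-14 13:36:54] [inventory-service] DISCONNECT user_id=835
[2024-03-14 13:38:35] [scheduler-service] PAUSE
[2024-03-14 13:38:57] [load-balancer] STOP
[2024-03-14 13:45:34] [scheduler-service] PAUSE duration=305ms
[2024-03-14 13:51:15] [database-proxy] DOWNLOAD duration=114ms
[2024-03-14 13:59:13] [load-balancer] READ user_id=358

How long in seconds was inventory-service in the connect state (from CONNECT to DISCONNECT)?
1794

To calculate state duration:

1. Find CONNECT event for inventory-service: 2024-03-14 13:07:00
2. Find DISCONNECT event for inventory-service: 2024-03-14 13:36:54
3. Calculate duration: 2024-03-14 13:36:54 - 2024-03-14 13:07:00 = 1794 seconds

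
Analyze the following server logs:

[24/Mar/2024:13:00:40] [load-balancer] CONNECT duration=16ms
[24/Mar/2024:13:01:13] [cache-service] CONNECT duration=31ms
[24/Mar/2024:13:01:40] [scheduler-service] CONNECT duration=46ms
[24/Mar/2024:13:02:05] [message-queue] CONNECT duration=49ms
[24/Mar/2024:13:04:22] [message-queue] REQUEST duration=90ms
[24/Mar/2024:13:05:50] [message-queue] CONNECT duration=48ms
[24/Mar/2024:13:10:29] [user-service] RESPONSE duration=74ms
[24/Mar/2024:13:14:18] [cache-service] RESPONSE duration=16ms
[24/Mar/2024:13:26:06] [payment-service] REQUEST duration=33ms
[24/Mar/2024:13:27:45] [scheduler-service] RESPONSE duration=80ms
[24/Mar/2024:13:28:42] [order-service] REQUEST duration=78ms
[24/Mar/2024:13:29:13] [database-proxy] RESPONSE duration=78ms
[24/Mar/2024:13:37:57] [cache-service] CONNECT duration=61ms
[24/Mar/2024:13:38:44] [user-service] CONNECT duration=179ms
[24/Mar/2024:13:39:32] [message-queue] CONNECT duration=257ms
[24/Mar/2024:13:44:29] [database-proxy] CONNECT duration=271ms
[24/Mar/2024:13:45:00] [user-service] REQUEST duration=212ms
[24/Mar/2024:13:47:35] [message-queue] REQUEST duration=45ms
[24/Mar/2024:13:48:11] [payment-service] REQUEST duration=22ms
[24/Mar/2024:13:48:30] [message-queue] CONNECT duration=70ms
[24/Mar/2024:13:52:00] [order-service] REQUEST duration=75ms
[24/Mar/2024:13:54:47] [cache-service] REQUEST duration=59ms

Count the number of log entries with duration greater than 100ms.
4

To count timeouts:

1. Threshold: 100ms
2. Extract duration from each log entry
3. Count entries where duration > 100
4. Timeout count: 4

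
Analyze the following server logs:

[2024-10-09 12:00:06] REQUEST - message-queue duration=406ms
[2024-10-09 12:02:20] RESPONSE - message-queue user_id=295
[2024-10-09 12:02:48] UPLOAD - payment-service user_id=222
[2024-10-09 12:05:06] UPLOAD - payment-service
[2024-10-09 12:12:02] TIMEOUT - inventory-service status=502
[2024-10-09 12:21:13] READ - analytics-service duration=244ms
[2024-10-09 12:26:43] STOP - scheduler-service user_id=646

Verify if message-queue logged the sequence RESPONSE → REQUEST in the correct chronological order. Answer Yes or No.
No

To verify sequence order:

1. Find all events in sequence RESPONSE → REQUEST for message-queue
2. Extract their timestamps
3. Check if timestamps are in ascending order
4. Result: No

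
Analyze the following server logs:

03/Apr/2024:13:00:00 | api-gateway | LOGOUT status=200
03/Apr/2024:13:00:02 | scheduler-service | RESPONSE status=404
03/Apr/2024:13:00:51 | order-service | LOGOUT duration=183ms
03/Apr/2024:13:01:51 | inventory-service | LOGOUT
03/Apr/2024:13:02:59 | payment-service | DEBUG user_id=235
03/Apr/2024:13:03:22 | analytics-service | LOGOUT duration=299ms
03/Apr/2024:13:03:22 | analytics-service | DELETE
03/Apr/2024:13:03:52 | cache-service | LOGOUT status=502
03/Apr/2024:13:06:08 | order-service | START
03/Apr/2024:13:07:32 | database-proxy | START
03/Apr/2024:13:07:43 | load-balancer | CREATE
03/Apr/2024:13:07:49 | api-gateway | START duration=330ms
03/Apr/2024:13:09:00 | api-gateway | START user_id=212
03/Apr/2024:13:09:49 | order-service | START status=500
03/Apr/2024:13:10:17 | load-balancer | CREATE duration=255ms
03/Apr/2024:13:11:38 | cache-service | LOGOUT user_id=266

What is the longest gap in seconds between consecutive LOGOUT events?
466

To find the longest gap:

1. Extract all LOGOUT events in chronological order
2. Calculate time differences between consecutive events
3. Find the maximum difference
4. Longest gap: 466 seconds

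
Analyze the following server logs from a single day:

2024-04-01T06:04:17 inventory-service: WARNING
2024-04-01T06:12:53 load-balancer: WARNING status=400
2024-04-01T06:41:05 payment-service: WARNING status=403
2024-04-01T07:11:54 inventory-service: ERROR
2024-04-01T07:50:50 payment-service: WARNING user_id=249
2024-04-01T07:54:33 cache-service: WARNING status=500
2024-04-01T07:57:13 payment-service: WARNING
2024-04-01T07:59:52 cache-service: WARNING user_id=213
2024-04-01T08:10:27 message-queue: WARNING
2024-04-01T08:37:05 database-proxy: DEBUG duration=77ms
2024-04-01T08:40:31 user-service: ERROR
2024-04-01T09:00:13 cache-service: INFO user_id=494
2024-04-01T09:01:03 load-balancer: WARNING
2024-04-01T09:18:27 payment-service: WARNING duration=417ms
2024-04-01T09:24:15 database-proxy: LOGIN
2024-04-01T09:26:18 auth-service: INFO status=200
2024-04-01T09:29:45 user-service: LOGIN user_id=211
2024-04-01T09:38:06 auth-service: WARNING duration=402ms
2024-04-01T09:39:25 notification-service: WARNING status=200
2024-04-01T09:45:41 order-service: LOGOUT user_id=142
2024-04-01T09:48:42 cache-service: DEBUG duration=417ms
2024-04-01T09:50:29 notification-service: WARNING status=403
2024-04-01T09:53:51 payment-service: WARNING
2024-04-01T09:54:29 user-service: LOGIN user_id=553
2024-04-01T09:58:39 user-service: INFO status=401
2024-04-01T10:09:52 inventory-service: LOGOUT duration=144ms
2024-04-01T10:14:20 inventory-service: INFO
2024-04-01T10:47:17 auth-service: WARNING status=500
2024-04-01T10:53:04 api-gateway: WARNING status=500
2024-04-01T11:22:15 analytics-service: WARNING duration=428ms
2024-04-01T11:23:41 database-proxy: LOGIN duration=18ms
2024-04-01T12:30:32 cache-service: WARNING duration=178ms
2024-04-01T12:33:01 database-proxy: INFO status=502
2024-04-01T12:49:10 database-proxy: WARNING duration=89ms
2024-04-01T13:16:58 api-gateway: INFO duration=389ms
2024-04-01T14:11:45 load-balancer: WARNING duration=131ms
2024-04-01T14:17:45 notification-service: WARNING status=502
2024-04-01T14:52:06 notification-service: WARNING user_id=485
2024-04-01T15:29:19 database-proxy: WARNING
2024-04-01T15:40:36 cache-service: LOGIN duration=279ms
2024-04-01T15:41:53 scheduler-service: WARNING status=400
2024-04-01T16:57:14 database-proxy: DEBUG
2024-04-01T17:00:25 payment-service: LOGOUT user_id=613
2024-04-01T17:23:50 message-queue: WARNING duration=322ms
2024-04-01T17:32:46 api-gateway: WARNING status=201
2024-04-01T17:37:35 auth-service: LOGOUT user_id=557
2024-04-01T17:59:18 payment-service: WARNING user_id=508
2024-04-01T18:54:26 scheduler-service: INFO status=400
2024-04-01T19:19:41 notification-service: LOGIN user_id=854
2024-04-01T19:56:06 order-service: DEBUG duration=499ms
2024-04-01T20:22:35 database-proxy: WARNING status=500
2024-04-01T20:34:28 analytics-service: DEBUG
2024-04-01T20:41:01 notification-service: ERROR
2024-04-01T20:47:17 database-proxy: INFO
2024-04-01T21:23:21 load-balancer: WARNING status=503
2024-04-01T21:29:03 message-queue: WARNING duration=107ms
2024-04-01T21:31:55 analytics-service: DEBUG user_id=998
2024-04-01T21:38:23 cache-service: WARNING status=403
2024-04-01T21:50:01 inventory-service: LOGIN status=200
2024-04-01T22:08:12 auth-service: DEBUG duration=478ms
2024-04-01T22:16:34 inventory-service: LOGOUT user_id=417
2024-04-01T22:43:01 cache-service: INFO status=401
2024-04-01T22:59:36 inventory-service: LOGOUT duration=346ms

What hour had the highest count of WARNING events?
9

To find the peak hour:

1. Group all WARNING events by hour
2. Count events in each hour
3. Find hour with maximum count
4. Peak hour: 9 (with 6 events)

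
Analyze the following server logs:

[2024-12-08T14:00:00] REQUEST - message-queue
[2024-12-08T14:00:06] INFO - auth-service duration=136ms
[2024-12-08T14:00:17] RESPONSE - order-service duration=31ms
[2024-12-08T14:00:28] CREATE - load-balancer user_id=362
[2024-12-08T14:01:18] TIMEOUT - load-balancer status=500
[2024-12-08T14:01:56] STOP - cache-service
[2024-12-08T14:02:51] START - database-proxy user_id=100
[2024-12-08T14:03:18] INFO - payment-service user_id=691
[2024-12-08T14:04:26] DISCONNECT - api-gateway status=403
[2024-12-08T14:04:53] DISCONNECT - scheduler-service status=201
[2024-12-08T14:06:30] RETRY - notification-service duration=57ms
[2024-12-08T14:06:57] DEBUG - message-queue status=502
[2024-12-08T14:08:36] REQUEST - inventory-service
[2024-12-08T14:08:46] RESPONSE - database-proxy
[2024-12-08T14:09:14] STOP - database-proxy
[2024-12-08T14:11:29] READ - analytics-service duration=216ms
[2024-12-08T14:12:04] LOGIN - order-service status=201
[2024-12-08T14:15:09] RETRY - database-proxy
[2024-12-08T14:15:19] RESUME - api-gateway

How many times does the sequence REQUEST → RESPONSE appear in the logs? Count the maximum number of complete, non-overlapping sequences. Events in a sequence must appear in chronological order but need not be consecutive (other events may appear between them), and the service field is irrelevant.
2

To count sequences:

1. Look for pattern: REQUEST → RESPONSE
2. Greedily scan the log in chronological order, matching each sequence element in turn (ignoring service)
3. Each time the full pattern completes, increment the count and restart matching from the next event
4. Complete non-overlapping sequences found: 2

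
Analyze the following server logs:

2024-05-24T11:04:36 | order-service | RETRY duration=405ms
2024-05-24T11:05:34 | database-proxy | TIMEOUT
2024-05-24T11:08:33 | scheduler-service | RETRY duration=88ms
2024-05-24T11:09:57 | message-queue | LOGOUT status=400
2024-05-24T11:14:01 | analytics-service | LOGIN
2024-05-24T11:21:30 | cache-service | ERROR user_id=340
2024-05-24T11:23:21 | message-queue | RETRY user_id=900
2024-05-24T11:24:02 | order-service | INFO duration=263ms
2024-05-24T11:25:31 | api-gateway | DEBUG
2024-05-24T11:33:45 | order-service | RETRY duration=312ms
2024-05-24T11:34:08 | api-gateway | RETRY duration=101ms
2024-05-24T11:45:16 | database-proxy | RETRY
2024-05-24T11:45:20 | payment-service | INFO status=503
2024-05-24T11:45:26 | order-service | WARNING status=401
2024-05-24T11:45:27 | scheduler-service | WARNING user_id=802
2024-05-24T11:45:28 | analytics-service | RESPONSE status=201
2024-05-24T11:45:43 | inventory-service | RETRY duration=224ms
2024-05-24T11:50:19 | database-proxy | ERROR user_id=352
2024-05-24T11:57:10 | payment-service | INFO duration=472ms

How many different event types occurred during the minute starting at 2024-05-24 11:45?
4

To count unique event types:

1. Filter events in the minute starting at 2024-05-24 11:45
2. Extract event types from matching entries
3. Count unique types: 4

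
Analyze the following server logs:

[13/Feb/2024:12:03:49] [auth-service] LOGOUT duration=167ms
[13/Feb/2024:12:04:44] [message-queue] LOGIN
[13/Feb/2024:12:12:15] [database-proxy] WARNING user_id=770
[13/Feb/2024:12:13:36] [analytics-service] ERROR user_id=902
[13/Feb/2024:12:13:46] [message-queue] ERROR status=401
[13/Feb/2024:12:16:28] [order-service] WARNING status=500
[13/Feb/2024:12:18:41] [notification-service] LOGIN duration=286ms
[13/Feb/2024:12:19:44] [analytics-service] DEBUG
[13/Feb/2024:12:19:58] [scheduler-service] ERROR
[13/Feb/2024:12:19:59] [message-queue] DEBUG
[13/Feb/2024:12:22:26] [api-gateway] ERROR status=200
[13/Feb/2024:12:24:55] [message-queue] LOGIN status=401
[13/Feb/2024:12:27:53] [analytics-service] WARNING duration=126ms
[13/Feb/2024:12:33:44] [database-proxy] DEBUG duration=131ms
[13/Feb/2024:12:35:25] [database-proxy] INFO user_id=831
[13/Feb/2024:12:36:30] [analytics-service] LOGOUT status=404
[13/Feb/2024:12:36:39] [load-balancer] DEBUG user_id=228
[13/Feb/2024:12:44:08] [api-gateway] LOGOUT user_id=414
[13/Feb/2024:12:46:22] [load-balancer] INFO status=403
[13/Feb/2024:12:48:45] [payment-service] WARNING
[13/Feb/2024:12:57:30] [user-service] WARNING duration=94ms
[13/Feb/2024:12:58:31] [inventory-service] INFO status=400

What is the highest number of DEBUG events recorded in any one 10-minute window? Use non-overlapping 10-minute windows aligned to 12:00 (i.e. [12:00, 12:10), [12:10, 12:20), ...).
2

To find the burst window:

1. Divide the log period into non-overlapping 10-minute windows starting at 12:00
2. Count DEBUG events in each window
3. Find the window with maximum count
4. Maximum events in a window: 2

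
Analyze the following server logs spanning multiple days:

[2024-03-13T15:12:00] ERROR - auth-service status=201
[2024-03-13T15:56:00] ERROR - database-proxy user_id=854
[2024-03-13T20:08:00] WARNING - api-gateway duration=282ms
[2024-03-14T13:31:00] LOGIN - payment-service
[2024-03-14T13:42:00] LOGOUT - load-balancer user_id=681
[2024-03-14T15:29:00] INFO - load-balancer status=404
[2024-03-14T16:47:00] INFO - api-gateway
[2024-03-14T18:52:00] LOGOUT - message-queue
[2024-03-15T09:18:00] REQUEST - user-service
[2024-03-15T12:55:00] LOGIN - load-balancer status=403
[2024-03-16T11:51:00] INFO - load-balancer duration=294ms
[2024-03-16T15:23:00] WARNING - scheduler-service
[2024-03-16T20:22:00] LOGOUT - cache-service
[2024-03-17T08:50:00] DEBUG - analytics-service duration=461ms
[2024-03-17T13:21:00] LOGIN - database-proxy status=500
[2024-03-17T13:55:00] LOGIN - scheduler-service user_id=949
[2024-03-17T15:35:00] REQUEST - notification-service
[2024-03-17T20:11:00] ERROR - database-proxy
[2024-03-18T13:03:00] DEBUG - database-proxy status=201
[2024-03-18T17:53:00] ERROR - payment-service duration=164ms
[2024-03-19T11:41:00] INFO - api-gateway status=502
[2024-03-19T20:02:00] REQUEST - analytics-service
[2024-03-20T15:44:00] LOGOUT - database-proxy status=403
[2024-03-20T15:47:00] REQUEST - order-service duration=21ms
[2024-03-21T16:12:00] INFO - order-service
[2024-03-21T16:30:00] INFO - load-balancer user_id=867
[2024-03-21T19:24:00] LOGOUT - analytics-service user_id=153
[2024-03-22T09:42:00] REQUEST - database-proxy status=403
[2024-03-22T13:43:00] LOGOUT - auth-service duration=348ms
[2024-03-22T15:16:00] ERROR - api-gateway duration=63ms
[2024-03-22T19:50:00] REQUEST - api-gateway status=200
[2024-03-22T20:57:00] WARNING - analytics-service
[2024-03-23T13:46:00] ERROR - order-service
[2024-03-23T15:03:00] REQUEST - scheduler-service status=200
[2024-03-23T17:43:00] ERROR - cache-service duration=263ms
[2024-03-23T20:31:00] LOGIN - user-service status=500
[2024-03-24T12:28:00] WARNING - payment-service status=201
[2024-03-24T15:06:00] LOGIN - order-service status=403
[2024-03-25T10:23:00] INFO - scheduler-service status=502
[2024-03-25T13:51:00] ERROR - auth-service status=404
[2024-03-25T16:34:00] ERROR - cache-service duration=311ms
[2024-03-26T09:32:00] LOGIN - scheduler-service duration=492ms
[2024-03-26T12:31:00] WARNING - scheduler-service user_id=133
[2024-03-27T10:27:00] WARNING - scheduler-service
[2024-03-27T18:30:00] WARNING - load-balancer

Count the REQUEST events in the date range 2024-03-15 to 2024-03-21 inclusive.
4

To filter by date range:

1. Date range: 2024-03-15 through 2024-03-21, both dates inclusive
2. Filter for REQUEST events whose date falls in this range
3. Count matching events: 4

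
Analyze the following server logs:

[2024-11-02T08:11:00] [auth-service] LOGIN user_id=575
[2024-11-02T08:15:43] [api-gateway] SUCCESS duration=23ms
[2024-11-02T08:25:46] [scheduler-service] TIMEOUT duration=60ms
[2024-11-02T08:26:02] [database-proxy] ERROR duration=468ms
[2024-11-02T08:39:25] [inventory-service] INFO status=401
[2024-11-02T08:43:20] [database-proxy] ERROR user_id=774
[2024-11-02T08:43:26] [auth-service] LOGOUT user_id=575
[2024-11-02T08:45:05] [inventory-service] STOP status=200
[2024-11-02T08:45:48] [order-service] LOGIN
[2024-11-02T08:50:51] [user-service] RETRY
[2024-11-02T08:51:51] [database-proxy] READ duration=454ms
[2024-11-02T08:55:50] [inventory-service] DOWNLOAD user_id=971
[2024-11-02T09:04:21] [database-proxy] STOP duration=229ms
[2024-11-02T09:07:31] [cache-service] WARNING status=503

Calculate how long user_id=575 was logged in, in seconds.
1946

To calculate session duration:

1. Find LOGIN event for user_id=575: 2024-11-02T08:11:00
2. Find LOGOUT event for user_id=575: 2024-11-02T08:43:26
3. Session duration: 2024-11-02T08:43:26 - 2024-11-02T08:11:00 = 1946 seconds (32 minutes)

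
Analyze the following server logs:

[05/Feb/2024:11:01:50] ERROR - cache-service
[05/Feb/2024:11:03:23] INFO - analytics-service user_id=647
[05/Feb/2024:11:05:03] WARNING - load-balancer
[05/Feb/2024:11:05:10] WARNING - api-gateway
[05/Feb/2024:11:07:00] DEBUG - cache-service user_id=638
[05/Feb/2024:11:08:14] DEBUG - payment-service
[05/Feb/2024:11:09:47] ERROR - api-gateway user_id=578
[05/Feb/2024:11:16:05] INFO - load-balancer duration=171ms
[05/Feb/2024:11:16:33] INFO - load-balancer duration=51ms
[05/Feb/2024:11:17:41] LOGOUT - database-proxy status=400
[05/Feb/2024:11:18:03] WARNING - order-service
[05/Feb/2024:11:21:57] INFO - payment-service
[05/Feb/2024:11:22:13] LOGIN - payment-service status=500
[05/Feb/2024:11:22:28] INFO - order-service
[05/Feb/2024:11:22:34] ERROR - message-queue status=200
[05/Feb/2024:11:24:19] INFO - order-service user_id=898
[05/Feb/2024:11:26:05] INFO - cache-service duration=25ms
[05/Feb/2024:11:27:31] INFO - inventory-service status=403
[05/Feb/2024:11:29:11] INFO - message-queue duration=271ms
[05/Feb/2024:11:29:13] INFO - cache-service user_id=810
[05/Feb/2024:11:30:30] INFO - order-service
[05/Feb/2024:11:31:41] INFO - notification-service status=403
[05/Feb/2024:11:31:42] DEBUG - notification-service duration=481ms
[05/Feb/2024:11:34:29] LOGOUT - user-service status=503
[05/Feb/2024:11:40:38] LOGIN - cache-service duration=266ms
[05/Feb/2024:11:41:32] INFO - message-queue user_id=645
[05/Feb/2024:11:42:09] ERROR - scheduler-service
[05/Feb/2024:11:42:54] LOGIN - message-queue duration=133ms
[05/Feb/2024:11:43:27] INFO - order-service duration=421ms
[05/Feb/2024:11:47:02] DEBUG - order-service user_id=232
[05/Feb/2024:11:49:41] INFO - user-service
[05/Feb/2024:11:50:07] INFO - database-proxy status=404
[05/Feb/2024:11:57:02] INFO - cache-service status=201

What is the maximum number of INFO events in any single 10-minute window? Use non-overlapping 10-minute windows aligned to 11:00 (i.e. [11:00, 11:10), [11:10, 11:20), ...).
7

To find the burst window:

1. Divide the log period into non-overlapping 10-minute windows starting at 11:00
2. Count INFO events in each window
3. Find the window with maximum count
4. Maximum events in a window: 7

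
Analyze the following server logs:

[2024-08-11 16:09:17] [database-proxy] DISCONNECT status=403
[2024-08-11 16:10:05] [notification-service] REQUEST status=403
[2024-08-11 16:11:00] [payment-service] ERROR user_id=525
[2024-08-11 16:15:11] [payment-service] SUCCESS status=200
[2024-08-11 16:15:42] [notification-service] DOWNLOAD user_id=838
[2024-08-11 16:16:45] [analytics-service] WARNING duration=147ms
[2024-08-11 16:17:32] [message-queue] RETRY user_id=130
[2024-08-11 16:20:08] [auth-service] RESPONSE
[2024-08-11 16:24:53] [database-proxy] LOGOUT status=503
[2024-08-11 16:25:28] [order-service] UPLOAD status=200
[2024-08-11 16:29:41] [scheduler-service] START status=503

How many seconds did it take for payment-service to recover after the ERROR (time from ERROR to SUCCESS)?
251

To calculate recovery time:

1. Find ERROR event for payment-service: 2024-08-11 16:11:00
2. Find next SUCCESS event for payment-service: 2024-08-11 16:15:11
3. Recovery time: 2024-08-11 16:15:11 - 2024-08-11 16:11:00 = 251 seconds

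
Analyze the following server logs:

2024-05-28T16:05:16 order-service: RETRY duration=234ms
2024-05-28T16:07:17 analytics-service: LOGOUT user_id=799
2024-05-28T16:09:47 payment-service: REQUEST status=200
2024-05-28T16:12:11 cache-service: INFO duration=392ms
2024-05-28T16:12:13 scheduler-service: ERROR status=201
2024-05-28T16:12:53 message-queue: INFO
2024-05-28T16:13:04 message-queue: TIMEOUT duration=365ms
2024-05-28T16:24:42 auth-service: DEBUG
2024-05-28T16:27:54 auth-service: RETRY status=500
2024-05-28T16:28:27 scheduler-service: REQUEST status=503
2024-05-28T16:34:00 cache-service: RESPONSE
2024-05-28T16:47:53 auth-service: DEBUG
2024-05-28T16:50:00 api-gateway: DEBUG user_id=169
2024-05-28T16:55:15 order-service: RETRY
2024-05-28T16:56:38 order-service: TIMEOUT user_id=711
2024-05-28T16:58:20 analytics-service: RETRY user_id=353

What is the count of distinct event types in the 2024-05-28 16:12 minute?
2

To count unique event types:

1. Filter events in the minute starting at 2024-05-28 16:12
2. Extract event types from matching entries
3. Count unique types: 2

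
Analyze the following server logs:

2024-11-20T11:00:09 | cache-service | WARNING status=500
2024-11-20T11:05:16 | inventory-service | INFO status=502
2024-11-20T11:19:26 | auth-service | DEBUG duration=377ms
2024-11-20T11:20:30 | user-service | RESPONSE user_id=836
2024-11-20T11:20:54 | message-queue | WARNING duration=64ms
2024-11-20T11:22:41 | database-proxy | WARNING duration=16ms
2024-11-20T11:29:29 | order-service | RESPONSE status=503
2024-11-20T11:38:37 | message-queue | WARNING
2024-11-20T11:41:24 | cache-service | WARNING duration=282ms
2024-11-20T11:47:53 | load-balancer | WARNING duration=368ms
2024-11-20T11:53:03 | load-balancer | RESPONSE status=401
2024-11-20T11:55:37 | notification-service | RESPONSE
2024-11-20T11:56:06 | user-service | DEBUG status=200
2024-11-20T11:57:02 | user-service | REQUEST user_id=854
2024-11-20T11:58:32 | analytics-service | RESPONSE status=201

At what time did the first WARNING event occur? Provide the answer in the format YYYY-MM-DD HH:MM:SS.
2024-11-20 11:00:09

To find the first event:

1. Filter for all WARNING events
2. Sort by timestamp
3. Select the first one
4. Timestamp: 2024-11-20 11:00:09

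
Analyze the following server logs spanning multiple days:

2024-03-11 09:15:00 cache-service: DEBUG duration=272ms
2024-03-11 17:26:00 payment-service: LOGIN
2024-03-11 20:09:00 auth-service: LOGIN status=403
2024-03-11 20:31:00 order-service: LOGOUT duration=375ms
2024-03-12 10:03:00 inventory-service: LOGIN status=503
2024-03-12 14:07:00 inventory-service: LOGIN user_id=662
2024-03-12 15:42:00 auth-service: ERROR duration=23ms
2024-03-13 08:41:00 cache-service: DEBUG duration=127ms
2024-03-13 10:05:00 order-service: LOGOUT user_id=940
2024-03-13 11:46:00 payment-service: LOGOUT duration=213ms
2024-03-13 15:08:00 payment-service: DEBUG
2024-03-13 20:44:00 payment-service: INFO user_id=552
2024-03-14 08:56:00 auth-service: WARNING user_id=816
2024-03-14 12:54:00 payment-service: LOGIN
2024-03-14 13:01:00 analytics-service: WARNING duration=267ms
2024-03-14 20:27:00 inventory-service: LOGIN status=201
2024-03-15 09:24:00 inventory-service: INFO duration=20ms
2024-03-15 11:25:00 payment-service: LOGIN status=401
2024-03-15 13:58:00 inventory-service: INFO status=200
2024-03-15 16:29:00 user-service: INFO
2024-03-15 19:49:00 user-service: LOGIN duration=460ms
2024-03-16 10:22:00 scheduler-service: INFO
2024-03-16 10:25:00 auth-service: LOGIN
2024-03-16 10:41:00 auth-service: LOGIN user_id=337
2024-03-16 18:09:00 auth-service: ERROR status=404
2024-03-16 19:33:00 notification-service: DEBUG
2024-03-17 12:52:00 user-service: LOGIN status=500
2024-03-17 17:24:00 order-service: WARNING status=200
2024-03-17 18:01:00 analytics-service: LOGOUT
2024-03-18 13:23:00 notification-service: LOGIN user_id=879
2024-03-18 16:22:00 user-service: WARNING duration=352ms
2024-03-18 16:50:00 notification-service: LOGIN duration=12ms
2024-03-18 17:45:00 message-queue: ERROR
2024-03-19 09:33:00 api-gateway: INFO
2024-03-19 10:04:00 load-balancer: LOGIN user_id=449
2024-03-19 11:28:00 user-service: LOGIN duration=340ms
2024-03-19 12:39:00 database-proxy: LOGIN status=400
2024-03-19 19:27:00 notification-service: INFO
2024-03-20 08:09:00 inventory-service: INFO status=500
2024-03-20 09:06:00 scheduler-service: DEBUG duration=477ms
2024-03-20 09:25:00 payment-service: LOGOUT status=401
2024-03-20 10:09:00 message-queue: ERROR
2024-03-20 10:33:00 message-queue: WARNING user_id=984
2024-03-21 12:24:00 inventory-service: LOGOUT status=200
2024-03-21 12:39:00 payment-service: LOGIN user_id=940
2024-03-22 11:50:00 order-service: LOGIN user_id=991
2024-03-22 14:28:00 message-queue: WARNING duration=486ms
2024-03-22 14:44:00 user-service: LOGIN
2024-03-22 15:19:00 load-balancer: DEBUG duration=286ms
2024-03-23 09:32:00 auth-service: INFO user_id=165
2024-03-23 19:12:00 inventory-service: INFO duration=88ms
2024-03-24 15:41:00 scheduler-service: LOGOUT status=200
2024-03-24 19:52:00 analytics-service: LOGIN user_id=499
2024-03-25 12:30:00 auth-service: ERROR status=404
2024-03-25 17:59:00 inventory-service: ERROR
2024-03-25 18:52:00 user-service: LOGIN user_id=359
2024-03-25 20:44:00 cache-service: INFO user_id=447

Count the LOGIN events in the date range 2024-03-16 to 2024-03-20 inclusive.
8

To filter by date range:

1. Date range: 2024-03-16 through 2024-03-20, both dates inclusive
2. Filter for LOGIN events whose date falls in this range
3. Count matching events: 8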